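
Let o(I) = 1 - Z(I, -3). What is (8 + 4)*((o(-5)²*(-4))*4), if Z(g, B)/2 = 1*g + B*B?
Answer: -9408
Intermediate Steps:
Z(g, B) = 2*g + 2*B² (Z(g, B) = 2*(1*g + B*B) = 2*(g + B²) = 2*g + 2*B²)
o(I) = -17 - 2*I (o(I) = 1 - (2*I + 2*(-3)²) = 1 - (2*I + 2*9) = 1 - (2*I + 18) = 1 - (18 + 2*I) = 1 + (-18 - 2*I) = -17 - 2*I)
(8 + 4)*((o(-5)²*(-4))*4) = (8 + 4)*(((-17 - 2*(-5))²*(-4))*4) = 12*(((-17 + 10)²*(-4))*4) = 12*(((-7)²*(-4))*4) = 12*((49*(-4))*4) = 12*(-196*4) = 12*(-784) = -9408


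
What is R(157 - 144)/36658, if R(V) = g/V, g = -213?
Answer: -213/476554 ≈ -0.00044696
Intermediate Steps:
R(V) = -213/V
R(157 - 144)/36658 = -213/(157 - 144)/36658 = -213/13*(1/36658) = -213*1/13*(1/36658) = -213/13*1/36658 = -213/476554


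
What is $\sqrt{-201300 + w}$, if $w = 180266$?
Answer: $i \sqrt{21034} \approx 145.03 i$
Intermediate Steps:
$\sqrt{-201300 + w} = \sqrt{-201300 + 180266} = \sqrt{-21034} = i \sqrt{21034}$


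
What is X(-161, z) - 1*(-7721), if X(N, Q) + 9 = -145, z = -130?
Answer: 7567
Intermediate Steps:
X(N, Q) = -154 (X(N, Q) = -9 - 145 = -154)
X(-161, z) - 1*(-7721) = -154 - 1*(-7721) = -154 + 7721 = 7567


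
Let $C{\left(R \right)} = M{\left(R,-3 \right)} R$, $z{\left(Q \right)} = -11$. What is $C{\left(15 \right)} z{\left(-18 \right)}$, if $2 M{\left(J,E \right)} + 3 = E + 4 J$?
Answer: $-4455$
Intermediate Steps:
$M{\left(J,E \right)} = - \frac{3}{2} + \frac{E}{2} + 2 J$ ($M{\left(J,E \right)} = - \frac{3}{2} + \frac{E + 4 J}{2} = - \frac{3}{2} + \left(\frac{E}{2} + 2 J\right) = - \frac{3}{2} + \frac{E}{2} + 2 J$)
$C{\left(R \right)} = R \left(-3 + 2 R\right)$ ($C{\left(R \right)} = \left(- \frac{3}{2} + \frac{1}{2} \left(-3\right) + 2 R\right) R = \left(- \frac{3}{2} - \frac{3}{2} + 2 R\right) R = \left(-3 + 2 R\right) R = R \left(-3 + 2 R\right)$)
$C{\left(15 \right)} z{\left(-18 \right)} = 15 \left(-3 + 2 \cdot 15\right) \left(-11\right) = 15 \left(-3 + 30\right) \left(-11\right) = 15 \cdot 27 \left(-11\right) = 405 \left(-11\right) = -4455$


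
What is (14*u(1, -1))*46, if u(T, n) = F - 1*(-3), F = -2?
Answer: 644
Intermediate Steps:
u(T, n) = 1 (u(T, n) = -2 - 1*(-3) = -2 + 3 = 1)
(14*u(1, -1))*46 = (14*1)*46 = 14*46 = 644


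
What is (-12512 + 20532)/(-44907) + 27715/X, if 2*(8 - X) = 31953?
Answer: -2745329750/1434194859 ≈ -1.9142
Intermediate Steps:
X = -31937/2 (X = 8 - ½*31953 = 8 - 31953/2 = -31937/2 ≈ -15969.)
(-12512 + 20532)/(-44907) + 27715/X = (-12512 + 20532)/(-44907) + 27715/(-31937/2) = 8020*(-1/44907) + 27715*(-2/31937) = -8020/44907 - 55430/31937 = -2745329750/1434194859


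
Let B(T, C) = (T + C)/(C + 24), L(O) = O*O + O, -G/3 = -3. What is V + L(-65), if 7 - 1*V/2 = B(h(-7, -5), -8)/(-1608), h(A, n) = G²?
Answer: 53694409/12864 ≈ 4174.0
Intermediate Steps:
G = 9 (G = -3*(-3) = 9)
L(O) = O + O² (L(O) = O² + O = O + O²)
h(A, n) = 81 (h(A, n) = 9² = 81)
B(T, C) = (C + T)/(24 + C)
V = 180169/12864 (V = 14 - 2*(-8 + 81)/(24 - 8)/(-1608) = 14 - 2*73/16*(-1)/1608 = 14 - 2*(1/16)*73*(-1)/1608 = 14 - 73*(-1)/(8*1608) = 14 - 2*(-73/25728) = 14 + 73/12864 = 180169/12864 ≈ 14.006)
V + L(-65) = 180169/12864 - 65*(1 - 65) = 180169/12864 - 65*(-64) = 180169/12864 + 4160 = 53694409/12864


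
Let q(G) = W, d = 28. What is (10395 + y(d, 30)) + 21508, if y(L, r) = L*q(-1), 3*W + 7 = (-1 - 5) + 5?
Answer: 95485/3 ≈ 31828.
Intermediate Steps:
W = -8/3 (W = -7/3 + ((-1 - 5) + 5)/3 = -7/3 + (-6 + 5)/3 = -7/3 + (⅓)*(-1) = -7/3 - ⅓ = -8/3 ≈ -2.6667)
q(G) = -8/3
y(L, r) = -8*L/3 (y(L, r) = L*(-8/3) = -8*L/3)
(10395 + y(d, 30)) + 21508 = (10395 - 8/3*28) + 21508 = (10395 - 224/3) + 21508 = 30961/3 + 21508 = 95485/3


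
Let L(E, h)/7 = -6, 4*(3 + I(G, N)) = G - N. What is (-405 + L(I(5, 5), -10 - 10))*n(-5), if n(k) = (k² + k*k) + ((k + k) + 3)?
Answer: -19221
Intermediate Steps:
I(G, N) = -3 - N/4 + G/4 (I(G, N) = -3 + (G - N)/4 = -3 + (-N/4 + G/4) = -3 - N/4 + G/4)
L(E, h) = -42 (L(E, h) = 7*(-6) = -42)
n(k) = 3 + 2*k + 2*k² (n(k) = (k² + k²) + (2*k + 3) = 2*k² + (3 + 2*k) = 3 + 2*k + 2*k²)
(-405 + L(I(5, 5), -10 - 10))*n(-5) = (-405 - 42)*(3 + 2*(-5) + 2*(-5)²) = -447*(3 - 10 + 2*25) = -447*(3 - 10 + 50) = -447*43 = -19221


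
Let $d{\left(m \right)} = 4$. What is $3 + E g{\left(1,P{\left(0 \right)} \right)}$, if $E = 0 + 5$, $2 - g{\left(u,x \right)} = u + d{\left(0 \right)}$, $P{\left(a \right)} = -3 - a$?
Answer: $-12$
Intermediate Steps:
$g{\left(u,x \right)} = -2 - u$ ($g{\left(u,x \right)} = 2 - \left(u + 4\right) = 2 - \left(4 + u\right) = -2 - u$)
$E = 5$
$3 + E g{\left(1,P{\left(0 \right)} \right)} = 3 + 5 \left(-2 - 1\right) = 3 + 5 \left(-3\right) = 3 - 15 = -12$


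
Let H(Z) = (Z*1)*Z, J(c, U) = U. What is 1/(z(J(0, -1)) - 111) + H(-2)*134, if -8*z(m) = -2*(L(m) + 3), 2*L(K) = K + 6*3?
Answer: 463632/865 ≈ 535.99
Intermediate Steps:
L(K) = 9 + K/2 (L(K) = (K + 6*3)/2 = (K + 18)/2 = (18 + K)/2 = 9 + K/2)
H(Z) = Z**2 (H(Z) = Z*Z = Z**2)
z(m) = 3 + m/8 (z(m) = -(-1)*((9 + m/2) + 3)/4 = -(-1)*(12 + m/2)/4 = -(-24 - m)/8 = 3 + m/8)
1/(z(J(0, -1)) - 111) + H(-2)*134 = 1/((3 + (1/8)*(-1)) - 111) + (-2)**2*134 = 1/((3 - 1/8) - 111) + 4*134 = 1/(23/8 - 111) + 536 = 1/(-865/8) + 536 = -8/865 + 536 = 463632/865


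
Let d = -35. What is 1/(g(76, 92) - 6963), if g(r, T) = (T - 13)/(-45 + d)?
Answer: -80/557119 ≈ -0.00014360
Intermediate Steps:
g(r, T) = 13/80 - T/80 (g(r, T) = (T - 13)/(-45 - 35) = (-13 + T)/(-80) = (-13 + T)*(-1/80) = 13/80 - T/80)
1/(g(76, 92) - 6963) = 1/((13/80 - 1/80*92) - 6963) = 1/((13/80 - 23/20) - 6963) = 1/(-79/80 - 6963) = 1/(-557119/80) = -80/557119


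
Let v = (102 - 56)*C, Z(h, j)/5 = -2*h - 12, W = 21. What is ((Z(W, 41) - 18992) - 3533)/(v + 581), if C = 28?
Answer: -22795/1869 ≈ -12.196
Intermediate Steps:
Z(h, j) = -60 - 10*h (Z(h, j) = 5*(-2*h - 12) = 5*(-12 - 2*h) = -60 - 10*h)
v = 1288 (v = (102 - 56)*28 = 46*28 = 1288)
((Z(W, 41) - 18992) - 3533)/(v + 581) = (((-60 - 10*21) - 18992) - 3533)/(1288 + 581) = (((-60 - 210) - 18992) - 3533)/1869 = ((-270 - 18992) - 3533)*(1/1869) = (-19262 - 3533)*(1/1869) = -22795*1/1869 = -22795/1869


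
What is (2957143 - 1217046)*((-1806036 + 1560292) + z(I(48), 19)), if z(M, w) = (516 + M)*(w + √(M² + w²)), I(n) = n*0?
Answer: -393498575192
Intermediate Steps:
I(n) = 0
(2957143 - 1217046)*((-1806036 + 1560292) + z(I(48), 19)) = (2957143 - 1217046)*((-1806036 + 1560292) + (516*19 + 516*√(0² + 19²) + 0*19 + 0*√(0² + 19²))) = 1740097*(-245744 + (9804 + 516*√(0 + 361) + 0 + 0*√(0 + 361))) = 1740097*(-245744 + (9804 + 516*√361 + 0 + 0*√361)) = 1740097*(-245744 + (9804 + 516*19 + 0 + 0*19)) = 1740097*(-245744 + (9804 + 9804 + 0 + 0)) = 1740097*(-245744 + 19608) = 1740097*(-226136) = -393498575192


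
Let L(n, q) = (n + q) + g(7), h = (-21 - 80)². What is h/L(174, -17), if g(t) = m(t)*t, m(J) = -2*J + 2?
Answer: 10201/73 ≈ 139.74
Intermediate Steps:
m(J) = 2 - 2*J
g(t) = t*(2 - 2*t) (g(t) = (2 - 2*t)*t = t*(2 - 2*t))
h = 10201 (h = (-101)² = 10201)
L(n, q) = -84 + n + q (L(n, q) = (n + q) + 2*7*(1 - 1*7) = (n + q) + 2*7*(1 - 7) = (n + q) + 2*7*(-6) = (n + q) - 84 = -84 + n + q)
h/L(174, -17) = 10201/(-84 + 174 - 17) = 10201/73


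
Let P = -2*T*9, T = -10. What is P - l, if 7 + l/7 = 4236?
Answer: -29423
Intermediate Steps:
l = 29603 (l = -49 + 7*4236 = -49 + 29652 = 29603)
P = 180 (P = -2*(-10)*9 = 20*9 = 180)
P - l = 180 - 1*29603 = 180 - 29603 = -29423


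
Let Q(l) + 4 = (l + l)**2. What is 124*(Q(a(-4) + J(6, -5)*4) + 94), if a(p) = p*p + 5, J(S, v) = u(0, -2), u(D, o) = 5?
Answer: 844936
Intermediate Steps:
J(S, v) = 5
a(p) = 5 + p**2 (a(p) = p**2 + 5 = 5 + p**2)
Q(l) = -4 + 4*l**2 (Q(l) = -4 + (l + l)**2 = -4 + (2*l)**2 = -4 + 4*l**2)
124*(Q(a(-4) + J(6, -5)*4) + 94) = 124*((-4 + 4*((5 + (-4)**2) + 5*4)**2) + 94) = 124*((-4 + 4*((5 + 16) + 20)**2) + 94) = 124*((-4 + 4*(21 + 20)**2) + 94) = 124*((-4 + 4*41**2) + 94) = 124*((-4 + 4*1681) + 94) = 124*((-4 + 6724) + 94) = 124*(6720 + 94) = 124*6814 = 844936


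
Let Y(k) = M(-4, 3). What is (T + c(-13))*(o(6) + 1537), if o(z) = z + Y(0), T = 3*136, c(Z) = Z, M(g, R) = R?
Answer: 610670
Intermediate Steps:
Y(k) = 3
T = 408
o(z) = 3 + z (o(z) = z + 3 = 3 + z)
(T + c(-13))*(o(6) + 1537) = (408 - 13)*((3 + 6) + 1537) = 395*(9 + 1537) = 395*1546 = 610670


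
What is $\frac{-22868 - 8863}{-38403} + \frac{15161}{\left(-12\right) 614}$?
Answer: $- \frac{38714875}{31439256} \approx -1.2314$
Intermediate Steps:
$\frac{-22868 - 8863}{-38403} + \frac{15161}{\left(-12\right) 614} = \left(-22868 - 8863\right) \left(- \frac{1}{38403}\right) + \frac{15161}{-7368} = \left(-31731\right) \left(- \frac{1}{38403}\right) + 15161 \left(- \frac{1}{7368}\right) = \frac{10577}{12801} - \frac{15161}{7368} = - \frac{38714875}{31439256}$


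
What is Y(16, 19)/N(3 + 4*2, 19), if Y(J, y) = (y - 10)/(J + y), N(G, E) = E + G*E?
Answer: 3/2660 ≈ 0.0011278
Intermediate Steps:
N(G, E) = E + E*G
Y(J, y) = (-10 + y)/(J + y)
Y(16, 19)/N(3 + 4*2, 19) = ((-10 + 19)/(16 + 19))/((19*(1 + (3 + 4*2)))) = (9/35)/((19*(1 + (3 + 8)))) = ((1/35)*9)/((19*(1 + 11))) = 9/(35*((19*12))) = (9/35)/228 = (9/35)*(1/228) = 3/2660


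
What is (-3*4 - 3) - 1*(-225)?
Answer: 210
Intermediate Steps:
(-3*4 - 3) - 1*(-225) = (-12 - 3) + 225 = -15 + 225 = 210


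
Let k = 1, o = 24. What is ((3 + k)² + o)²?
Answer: 1600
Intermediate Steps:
((3 + k)² + o)² = ((3 + 1)² + 24)² = (4² + 24)² = (16 + 24)² = 40² = 1600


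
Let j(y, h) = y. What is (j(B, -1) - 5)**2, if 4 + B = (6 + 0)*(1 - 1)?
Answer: 81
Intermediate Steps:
B = -4 (B = -4 + (6 + 0)*(1 - 1) = -4 + 6*0 = -4 + 0 = -4)
(j(B, -1) - 5)**2 = (-4 - 5)**2 = (-9)**2 = 81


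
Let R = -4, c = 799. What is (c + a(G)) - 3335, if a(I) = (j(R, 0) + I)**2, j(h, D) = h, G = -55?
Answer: 945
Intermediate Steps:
a(I) = (-4 + I)**2
(c + a(G)) - 3335 = (799 + (-4 - 55)**2) - 3335 = (799 + (-59)**2) - 3335 = (799 + 3481) - 3335 = 4280 - 3335 = 945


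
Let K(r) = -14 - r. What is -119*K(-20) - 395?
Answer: -1109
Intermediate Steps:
-119*K(-20) - 395 = -119*(-14 - 1*(-20)) - 395 = -119*(-14 + 20) - 395 = -119*6 - 395 = -714 - 395 = -1109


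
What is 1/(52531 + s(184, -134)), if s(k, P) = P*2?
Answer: 1/52263 ≈ 1.9134e-5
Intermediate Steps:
s(k, P) = 2*P
1/(52531 + s(184, -134)) = 1/(52531 + 2*(-134)) = 1/(52531 - 268) = 1/52263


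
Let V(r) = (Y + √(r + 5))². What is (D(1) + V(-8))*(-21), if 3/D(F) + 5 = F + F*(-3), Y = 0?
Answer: 72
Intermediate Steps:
V(r) = 5 + r (V(r) = (0 + √(r + 5))² = (0 + √(5 + r))² = (√(5 + r))² = 5 + r)
D(F) = 3/(-5 - 2*F) (D(F) = 3/(-5 + (F + F*(-3))) = 3/(-5 + (F - 3*F)) = 3/(-5 - 2*F))
(D(1) + V(-8))*(-21) = (-3/(5 + 2*1) + (5 - 8))*(-21) = (-3/(5 + 2) - 3)*(-21) = (-3/7 - 3)*(-21) = -24/7*(-21) = 72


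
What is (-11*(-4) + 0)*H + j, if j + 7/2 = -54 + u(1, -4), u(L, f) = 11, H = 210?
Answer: 18387/2 ≈ 9193.5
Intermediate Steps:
j = -93/2 (j = -7/2 + (-54 + 11) = -7/2 - 43 = -93/2 ≈ -46.500)
(-11*(-4) + 0)*H + j = (-11*(-4) + 0)*210 - 93/2 = (44 + 0)*210 - 93/2 = 44*210 - 93/2 = 9240 - 93/2 = 18387/2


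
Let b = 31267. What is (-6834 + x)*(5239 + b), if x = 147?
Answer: -244115622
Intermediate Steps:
(-6834 + x)*(5239 + b) = (-6834 + 147)*(5239 + 31267) = -6687*36506 = -244115622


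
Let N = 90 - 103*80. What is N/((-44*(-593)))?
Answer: -4075/13046 ≈ -0.31236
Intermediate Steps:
N = -8150 (N = 90 - 8240 = -8150)
N/((-44*(-593))) = -8150/((-44*(-593))) = -8150/26092 = -8150*1/26092 = -4075/13046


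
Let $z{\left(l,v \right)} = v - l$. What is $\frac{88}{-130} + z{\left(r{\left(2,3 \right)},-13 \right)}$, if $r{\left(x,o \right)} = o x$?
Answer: $- \frac{1279}{65} \approx -19.677$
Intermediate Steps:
$\frac{88}{-130} + z{\left(r{\left(2,3 \right)},-13 \right)} = \frac{88}{-130} - \left(13 + 3 \cdot 2\right) = 88 \left(- \frac{1}{130}\right) - 19 = - \frac{44}{65} - 19 = - \frac{1279}{65}$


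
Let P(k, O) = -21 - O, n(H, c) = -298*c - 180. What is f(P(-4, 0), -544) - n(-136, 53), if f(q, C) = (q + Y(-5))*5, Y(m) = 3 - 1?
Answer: 15879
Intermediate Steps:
n(H, c) = -180 - 298*c
Y(m) = 2
f(q, C) = 10 + 5*q (f(q, C) = (q + 2)*5 = (2 + q)*5 = 10 + 5*q)
f(P(-4, 0), -544) - n(-136, 53) = (10 + 5*(-21 - 1*0)) - (-180 - 298*53) = (10 + 5*(-21 + 0)) - (-180 - 15794) = (10 + 5*(-21)) - 1*(-15974) = (10 - 105) + 15974 = -95 + 15974 = 15879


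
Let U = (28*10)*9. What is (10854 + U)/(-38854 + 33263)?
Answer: -13374/5591 ≈ -2.3921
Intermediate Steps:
U = 2520 (U = 280*9 = 2520)
(10854 + U)/(-38854 + 33263) = (10854 + 2520)/(-38854 + 33263) = 13374/(-5591) = 13374*(-1/5591) = -13374/5591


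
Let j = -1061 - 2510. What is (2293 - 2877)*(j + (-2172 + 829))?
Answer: 2869776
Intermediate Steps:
j = -3571
(2293 - 2877)*(j + (-2172 + 829)) = (2293 - 2877)*(-3571 + (-2172 + 829)) = -584*(-3571 - 1343) = -584*(-4914) = 2869776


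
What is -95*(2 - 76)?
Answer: 7030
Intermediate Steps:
-95*(2 - 76) = -95*(-74) = -1*(-7030) = 7030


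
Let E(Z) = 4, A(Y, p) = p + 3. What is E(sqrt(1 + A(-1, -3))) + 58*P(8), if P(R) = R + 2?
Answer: 584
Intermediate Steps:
A(Y, p) = 3 + p
P(R) = 2 + R
E(sqrt(1 + A(-1, -3))) + 58*P(8) = 4 + 58*(2 + 8) = 4 + 58*10 = 4 + 580 = 584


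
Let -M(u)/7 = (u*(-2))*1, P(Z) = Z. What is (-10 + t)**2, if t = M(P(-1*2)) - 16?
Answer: 2916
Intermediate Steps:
M(u) = 14*u (M(u) = -7*u*(-2) = -7*(-2*u) = -(-14)*u = 14*u)
t = -44 (t = 14*(-1*2) - 16 = 14*(-2) - 16 = -28 - 16 = -44)
(-10 + t)**2 = (-10 - 44)**2 = (-54)**2 = 2916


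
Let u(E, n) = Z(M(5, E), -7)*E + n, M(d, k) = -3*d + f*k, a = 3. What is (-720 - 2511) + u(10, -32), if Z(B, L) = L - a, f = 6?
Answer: -3363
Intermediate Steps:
M(d, k) = -3*d + 6*k
Z(B, L) = -3 + L (Z(B, L) = L - 1*3 = L - 3 = -3 + L)
u(E, n) = n - 10*E (u(E, n) = (-3 - 7)*E + n = -10*E + n = n - 10*E)
(-720 - 2511) + u(10, -32) = (-720 - 2511) + (-32 - 10*10) = -3231 + (-32 - 100) = -3231 - 132 = -3363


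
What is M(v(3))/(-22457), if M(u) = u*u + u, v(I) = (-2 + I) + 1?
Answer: -6/22457 ≈ -0.00026718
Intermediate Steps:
v(I) = -1 + I
M(u) = u + u² (M(u) = u² + u = u + u²)
M(v(3))/(-22457) = ((-1 + 3)*(1 + (-1 + 3)))/(-22457) = (2*(1 + 2))*(-1/22457) = (2*3)*(-1/22457) = 6*(-1/22457) = -6/22457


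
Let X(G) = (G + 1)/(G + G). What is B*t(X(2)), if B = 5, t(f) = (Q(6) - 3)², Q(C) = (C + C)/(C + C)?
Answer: 20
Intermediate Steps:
Q(C) = 1 (Q(C) = (2*C)/((2*C)) = (2*C)*(1/(2*C)) = 1)
X(G) = (1 + G)/(2*G) (X(G) = (1 + G)/((2*G)) = (1 + G)*(1/(2*G)) = (1 + G)/(2*G))
t(f) = 4 (t(f) = (1 - 3)² = (-2)² = 4)
B*t(X(2)) = 5*4 = 20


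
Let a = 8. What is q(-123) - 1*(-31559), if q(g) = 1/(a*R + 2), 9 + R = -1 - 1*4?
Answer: 3471489/110 ≈ 31559.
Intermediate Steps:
R = -14 (R = -9 + (-1 - 1*4) = -9 + (-1 - 4) = -9 - 5 = -14)
q(g) = -1/110 (q(g) = 1/(8*(-14) + 2) = 1/(-112 + 2) = 1/(-110) = -1/110)
q(-123) - 1*(-31559) = -1/110 - 1*(-31559) = -1/110 + 31559 = 3471489/110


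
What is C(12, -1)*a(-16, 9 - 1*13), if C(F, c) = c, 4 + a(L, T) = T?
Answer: 8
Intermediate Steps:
a(L, T) = -4 + T
C(12, -1)*a(-16, 9 - 1*13) = -(-4 + (9 - 1*13)) = -(-4 + (9 - 13)) = -(-4 - 4) = -1*(-8) = 8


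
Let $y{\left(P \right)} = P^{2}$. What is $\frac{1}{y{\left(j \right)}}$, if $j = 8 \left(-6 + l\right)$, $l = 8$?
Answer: $\frac{1}{256} \approx 0.0039063$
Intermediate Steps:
$j = 16$ ($j = 8 \left(-6 + 8\right) = 8 \cdot 2 = 16$)
$\frac{1}{y{\left(j \right)}} = \frac{1}{16^{2}} = \frac{1}{256}$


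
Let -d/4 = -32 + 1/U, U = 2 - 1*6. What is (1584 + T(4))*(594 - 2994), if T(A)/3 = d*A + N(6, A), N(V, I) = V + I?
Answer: -7588800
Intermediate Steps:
U = -4 (U = 2 - 6 = -4)
N(V, I) = I + V
d = 129 (d = -4*(-32 + 1/(-4)) = -4*(-32 - ¼) = -4*(-129/4) = 129)
T(A) = 18 + 390*A (T(A) = 3*(129*A + (A + 6)) = 3*(129*A + (6 + A)) = 3*(6 + 130*A) = 18 + 390*A)
(1584 + T(4))*(594 - 2994) = (1584 + (18 + 390*4))*(594 - 2994) = (1584 + (18 + 1560))*(-2400) = (1584 + 1578)*(-2400) = 3162*(-2400) = -7588800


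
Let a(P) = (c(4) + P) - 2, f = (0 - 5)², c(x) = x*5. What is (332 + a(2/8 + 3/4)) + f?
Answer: 376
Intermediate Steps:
c(x) = 5*x
f = 25 (f = (-5)² = 25)
a(P) = 18 + P (a(P) = (5*4 + P) - 2 = (20 + P) - 2 = 18 + P)
(332 + a(2/8 + 3/4)) + f = (332 + (18 + (2/8 + 3/4))) + 25 = (332 + (18 + (2*(⅛) + 3*(¼)))) + 25 = (332 + (18 + (¼ + ¾))) + 25 = (332 + (18 + 1)) + 25 = (332 + 19) + 25 = 351 + 25 = 376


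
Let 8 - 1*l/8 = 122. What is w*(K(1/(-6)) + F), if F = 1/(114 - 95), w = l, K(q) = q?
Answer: 104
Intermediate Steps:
l = -912 (l = 64 - 8*122 = 64 - 976 = -912)
w = -912
F = 1/19 ≈ 0.052632
w*(K(1/(-6)) + F) = -912*(1/(-6) + 1/19) = -912*(-⅙ + 1/19) = -912*(-13/114) = 104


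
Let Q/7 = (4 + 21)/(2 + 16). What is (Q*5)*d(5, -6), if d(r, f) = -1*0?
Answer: 0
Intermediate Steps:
d(r, f) = 0
Q = 175/18 (Q = 7*((4 + 21)/(2 + 16)) = 7*(25/18) = 175/18 ≈ 9.7222)
(Q*5)*d(5, -6) = ((175/18)*5)*0 = (875/18)*0 = 0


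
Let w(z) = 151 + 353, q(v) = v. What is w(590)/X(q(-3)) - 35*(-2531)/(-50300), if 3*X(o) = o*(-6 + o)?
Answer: 545643/10060 ≈ 54.239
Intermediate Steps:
X(o) = o*(-6 + o)/3 (X(o) = (o*(-6 + o))/3 = o*(-6 + o)/3)
w(z) = 504
w(590)/X(q(-3)) - 35*(-2531)/(-50300) = 504/(((⅓)*(-3)*(-6 - 3))) - 35*(-2531)/(-50300) = 504/(((⅓)*(-3)*(-9))) + 88585*(-1/50300) = 504/9 - 17717/10060 = 504*(⅑) - 17717/10060 = 56 - 17717/10060 = 545643/10060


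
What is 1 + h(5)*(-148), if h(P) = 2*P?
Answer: -1479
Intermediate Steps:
1 + h(5)*(-148) = 1 + (2*5)*(-148) = 1 + 10*(-148) = 1 - 1480 = -1479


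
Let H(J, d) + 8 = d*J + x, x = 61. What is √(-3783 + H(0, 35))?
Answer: I*√3730 ≈ 61.074*I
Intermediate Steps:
H(J, d) = 53 + J*d (H(J, d) = -8 + (d*J + 61) = -8 + (J*d + 61) = -8 + (61 + J*d) = 53 + J*d)
√(-3783 + H(0, 35)) = √(-3783 + (53 + 0*35)) = √(-3783 + (53 + 0)) = √(-3783 + 53) = √(-3730) = I*√3730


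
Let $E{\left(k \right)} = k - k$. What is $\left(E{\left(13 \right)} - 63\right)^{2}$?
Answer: $3969$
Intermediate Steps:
$E{\left(k \right)} = 0$
$\left(E{\left(13 \right)} - 63\right)^{2} = \left(0 - 63\right)^{2} = \left(-63\right)^{2} = 3969$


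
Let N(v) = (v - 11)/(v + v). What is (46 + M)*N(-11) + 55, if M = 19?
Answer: 120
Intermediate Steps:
N(v) = (-11 + v)/(2*v) (N(v) = (-11 + v)/((2*v)) = (-11 + v)*(1/(2*v)) = (-11 + v)/(2*v))
(46 + M)*N(-11) + 55 = (46 + 19)*((1/2)*(-11 - 11)/(-11)) + 55 = 65*((1/2)*(-1/11)*(-22)) + 55 = 65*1 + 55 = 65 + 55 = 120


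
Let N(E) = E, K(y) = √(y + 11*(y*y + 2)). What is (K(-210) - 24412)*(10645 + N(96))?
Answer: -262209292 + 42964*√30307 ≈ -2.5473e+8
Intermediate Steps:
K(y) = √(22 + y + 11*y²) (K(y) = √(y + 11*(y² + 2)) = √(y + 11*(2 + y²)) = √(y + (22 + 11*y²)) = √(22 + y + 11*y²))
(K(-210) - 24412)*(10645 + N(96)) = (√(22 - 210 + 11*(-210)²) - 24412)*(10645 + 96) = (√(22 - 210 + 11*44100) - 24412)*10741 = (√(22 - 210 + 485100) - 24412)*10741 = (√484912 - 24412)*10741 = (4*√30307 - 24412)*10741 = (-24412 + 4*√30307)*10741 = -262209292 + 42964*√30307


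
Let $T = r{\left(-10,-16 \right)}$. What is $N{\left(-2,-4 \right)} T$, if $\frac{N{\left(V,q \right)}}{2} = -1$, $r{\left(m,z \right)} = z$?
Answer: $32$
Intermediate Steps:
$N{\left(V,q \right)} = -2$ ($N{\left(V,q \right)} = 2 \left(-1\right) = -2$)
$T = -16$
$N{\left(-2,-4 \right)} T = \left(-2\right) \left(-16\right) = 32$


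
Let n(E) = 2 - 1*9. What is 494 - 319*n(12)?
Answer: 2727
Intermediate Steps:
n(E) = -7 (n(E) = 2 - 9 = -7)
494 - 319*n(12) = 494 - 319*(-7) = 494 + 2233 = 2727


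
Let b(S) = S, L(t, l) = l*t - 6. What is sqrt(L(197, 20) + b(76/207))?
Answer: sqrt(18731522)/69 ≈ 62.725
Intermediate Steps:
L(t, l) = -6 + l*t
sqrt(L(197, 20) + b(76/207)) = sqrt((-6 + 20*197) + 76/207) = sqrt((-6 + 3940) + 76*(1/207)) = sqrt(3934 + 76/207) = sqrt(814414/207) = sqrt(18731522)/69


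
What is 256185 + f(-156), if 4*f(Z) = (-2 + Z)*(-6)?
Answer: 256422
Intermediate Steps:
f(Z) = 3 - 3*Z/2 (f(Z) = ((-2 + Z)*(-6))/4 = (12 - 6*Z)/4 = 3 - 3*Z/2)
256185 + f(-156) = 256185 + (3 - 3/2*(-156)) = 256185 + (3 + 234) = 256185 + 237 = 256422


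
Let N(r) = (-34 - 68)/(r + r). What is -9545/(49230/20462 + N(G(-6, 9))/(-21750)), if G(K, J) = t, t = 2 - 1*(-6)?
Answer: -5663983910000/1427843927 ≈ -3966.8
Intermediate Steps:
t = 8 (t = 2 + 6 = 8)
G(K, J) = 8
N(r) = -51/r (N(r) = -102*1/(2*r) = -51/r)
-9545/(49230/20462 + N(G(-6, 9))/(-21750)) = -9545/(49230/20462 - 51/8/(-21750)) = -9545/(49230*(1/20462) - 51*1/8*(-1/21750)) = -9545/(24615/10231 - 51/8*(-1/21750)) = -9545/(24615/10231 + 17/58000) = -9545/1427843927/593398000 = -9545*593398000/1427843927 = -5663983910000/1427843927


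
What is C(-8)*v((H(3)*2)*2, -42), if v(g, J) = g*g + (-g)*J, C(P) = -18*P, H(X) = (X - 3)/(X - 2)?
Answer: 0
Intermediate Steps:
H(X) = (-3 + X)/(-2 + X)
v(g, J) = g**2 - J*g
C(-8)*v((H(3)*2)*2, -42) = (-18*(-8))*(((((-3 + 3)/(-2 + 3))*2)*2)*((((-3 + 3)/(-2 + 3))*2)*2 - 1*(-42))) = 144*((((0/1)*2)*2)*(((0/1)*2)*2 + 42)) = 144*((((1*0)*2)*2)*(((1*0)*2)*2 + 42)) = 144*(((0*2)*2)*((0*2)*2 + 42)) = 144*((0*2)*(0*2 + 42)) = 144*(0*(0 + 42)) = 144*(0*42) = 144*0 = 0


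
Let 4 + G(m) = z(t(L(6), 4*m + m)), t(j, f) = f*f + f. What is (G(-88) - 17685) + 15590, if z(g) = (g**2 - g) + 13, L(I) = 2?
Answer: 37310590354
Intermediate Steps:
t(j, f) = f + f**2 (t(j, f) = f**2 + f = f + f**2)
z(g) = 13 + g**2 - g
G(m) = 9 - 5*m*(1 + 5*m) + 25*m**2*(1 + 5*m)**2 (G(m) = -4 + (13 + ((4*m + m)*(1 + (4*m + m)))**2 - (4*m + m)*(1 + (4*m + m))) = -4 + (13 + ((5*m)*(1 + 5*m))**2 - 5*m*(1 + 5*m)) = -4 + (13 + (5*m*(1 + 5*m))**2 - 5*m*(1 + 5*m)) = -4 + (13 + 25*m**2*(1 + 5*m)**2 - 5*m*(1 + 5*m)) = -4 + (13 - 5*m*(1 + 5*m) + 25*m**2*(1 + 5*m)**2) = 9 - 5*m*(1 + 5*m) + 25*m**2*(1 + 5*m)**2)
(G(-88) - 17685) + 15590 = ((9 - 5*(-88) + 250*(-88)**3 + 625*(-88)**4) - 17685) + 15590 = ((9 + 440 + 250*(-681472) + 625*59969536) - 17685) + 15590 = ((9 + 440 - 170368000 + 37480960000) - 17685) + 15590 = (37310592449 - 17685) + 15590 = 37310574764 + 15590 = 37310590354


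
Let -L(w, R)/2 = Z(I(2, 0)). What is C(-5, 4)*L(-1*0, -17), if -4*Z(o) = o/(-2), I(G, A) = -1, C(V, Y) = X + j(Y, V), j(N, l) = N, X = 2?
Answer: 3/2 ≈ 1.5000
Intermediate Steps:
C(V, Y) = 2 + Y
Z(o) = o/8 (Z(o) = -o/(4*(-2)) = -o*(-1)/(4*2) = -(-1)*o/8 = o/8)
L(w, R) = ¼ (L(w, R) = -(-1)/4 = -2*(-⅛) = ¼)
C(-5, 4)*L(-1*0, -17) = (2 + 4)*(¼) = 6*(¼) = 3/2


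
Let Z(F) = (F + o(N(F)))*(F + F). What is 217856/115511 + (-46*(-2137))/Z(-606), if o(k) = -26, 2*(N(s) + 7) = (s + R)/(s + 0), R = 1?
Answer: 89114586313/44239788912 ≈ 2.0144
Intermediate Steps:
N(s) = -7 + (1 + s)/(2*s) (N(s) = -7 + ((s + 1)/(s + 0))/2 = -7 + ((1 + s)/s)/2 = -7 + (1 + s)/(2*s))
Z(F) = 2*F*(-26 + F) (Z(F) = (F - 26)*(F + F) = (-26 + F)*(2*F) = 2*F*(-26 + F))
217856/115511 + (-46*(-2137))/Z(-606) = 217856/115511 + (-46*(-2137))/((2*(-606)*(-26 - 606))) = 217856*(1/115511) + 98302/((2*(-606)*(-632))) = 217856/115511 + 98302/765984 = 217856/115511 + 98302*(1/765984) = 217856/115511 + 49151/382992 = 89114586313/44239788912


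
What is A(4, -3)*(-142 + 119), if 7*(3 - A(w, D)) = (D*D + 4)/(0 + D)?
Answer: -1748/21 ≈ -83.238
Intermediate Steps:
A(w, D) = 3 - (4 + D²)/(7*D) (A(w, D) = 3 - (D*D + 4)/(7*(0 + D)) = 3 - (D² + 4)/(7*D) = 3 - (4 + D²)/(7*D))
A(4, -3)*(-142 + 119) = (3 - 4/7/(-3) - ⅐*(-3))*(-142 + 119) = (3 - 4/7*(-⅓) + 3/7)*(-23) = (3 + 4/21 + 3/7)*(-23) = (76/21)*(-23) = -1748/21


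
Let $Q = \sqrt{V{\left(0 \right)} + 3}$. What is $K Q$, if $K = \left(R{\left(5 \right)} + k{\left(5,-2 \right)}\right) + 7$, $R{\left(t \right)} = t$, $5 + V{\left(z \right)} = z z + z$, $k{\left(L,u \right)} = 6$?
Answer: $18 i \sqrt{2} \approx 25.456 i$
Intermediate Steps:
$V{\left(z \right)} = -5 + z + z^{2}$ ($V{\left(z \right)} = -5 + \left(z z + z\right) = -5 + \left(z^{2} + z\right) = -5 + \left(z + z^{2}\right) = -5 + z + z^{2}$)
$K = 18$ ($K = \left(5 + 6\right) + 7 = 11 + 7 = 18$)
$Q = i \sqrt{2}$ ($Q = \sqrt{\left(-5 + 0 + 0^{2}\right) + 3} = \sqrt{\left(-5 + 0 + 0\right) + 3} = \sqrt{-5 + 3} = \sqrt{-2} = i \sqrt{2} \approx 1.4142 i$)
$K Q = 18 i \sqrt{2}$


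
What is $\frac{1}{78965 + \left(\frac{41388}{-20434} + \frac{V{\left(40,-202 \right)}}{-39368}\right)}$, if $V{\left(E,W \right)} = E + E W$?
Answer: $\frac{50277857}{3970099410916} \approx 1.2664 \cdot 10^{-5}$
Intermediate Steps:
$\frac{1}{78965 + \left(\frac{41388}{-20434} + \frac{V{\left(40,-202 \right)}}{-39368}\right)} = \frac{1}{78965 + \left(\frac{41388}{-20434} + \frac{40 \left(1 - 202\right)}{-39368}\right)} = \frac{1}{78965 + \left(41388 \left(- \frac{1}{20434}\right) + 40 \left(-201\right) \left(- \frac{1}{39368}\right)\right)} = \frac{1}{78965 - \frac{91567089}{50277857}} = \frac{1}{\frac{3970099410916}{50277857}} = \frac{50277857}{3970099410916}$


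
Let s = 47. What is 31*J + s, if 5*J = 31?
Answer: 1196/5 ≈ 239.20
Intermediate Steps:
J = 31/5 (J = (⅕)*31 = 31/5 ≈ 6.2000)
31*J + s = 31*(31/5) + 47 = 961/5 + 47 = 1196/5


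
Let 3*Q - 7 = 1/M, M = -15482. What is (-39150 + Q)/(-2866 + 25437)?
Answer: -1818252527/1048332666 ≈ -1.7344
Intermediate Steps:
Q = 108373/46446 (Q = 7/3 + (⅓)/(-15482) = 7/3 + (⅓)*(-1/15482) = 7/3 - 1/46446 = 108373/46446 ≈ 2.3333)
(-39150 + Q)/(-2866 + 25437) = (-39150 + 108373/46446)/(-2866 + 25437) = -1818252527/46446/22571 = -1818252527/46446*1/22571 = -1818252527/1048332666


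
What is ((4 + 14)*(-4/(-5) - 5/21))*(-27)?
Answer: -9558/35 ≈ -273.09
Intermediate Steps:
((4 + 14)*(-4/(-5) - 5/21))*(-27) = (18*(-4*(-⅕) - 5*1/21))*(-27) = (18*(⅘ - 5/21))*(-27) = (18*(59/105))*(-27) = (354/35)*(-27) = -9558/35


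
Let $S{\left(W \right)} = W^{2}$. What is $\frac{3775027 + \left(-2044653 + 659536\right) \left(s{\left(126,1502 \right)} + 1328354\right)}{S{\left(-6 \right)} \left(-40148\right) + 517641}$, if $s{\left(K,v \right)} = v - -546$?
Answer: $\frac{1842758652007}{927687} \approx 1.9864 \cdot 10^{6}$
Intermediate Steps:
$s{\left(K,v \right)} = 546 + v$ ($s{\left(K,v \right)} = v + 546 = 546 + v$)
$\frac{3775027 + \left(-2044653 + 659536\right) \left(s{\left(126,1502 \right)} + 1328354\right)}{S{\left(-6 \right)} \left(-40148\right) + 517641} = \frac{3775027 + \left(-2044653 + 659536\right) \left(\left(546 + 1502\right) + 1328354\right)}{\left(-6\right)^{2} \left(-40148\right) + 517641} = \frac{3775027 - 1385117 \left(2048 + 1328354\right)}{36 \left(-40148\right) + 517641} = \frac{3775027 - 1842762427034}{-1445328 + 517641} = \frac{3775027 - 1842762427034}{-927687} = \left(-1842758652007\right) \left(- \frac{1}{927687}\right) = \frac{1842758652007}{927687}$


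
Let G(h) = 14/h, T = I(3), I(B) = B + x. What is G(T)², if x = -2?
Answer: 196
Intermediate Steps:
I(B) = -2 + B (I(B) = B - 2 = -2 + B)
T = 1 (T = -2 + 3 = 1)
G(T)² = (14/1)² = (14*1)² = 14² = 196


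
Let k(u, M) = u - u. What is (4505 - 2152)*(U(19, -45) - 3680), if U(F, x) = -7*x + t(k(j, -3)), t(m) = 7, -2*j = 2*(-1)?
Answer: -7901374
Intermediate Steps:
j = 1 (j = -(-1) = -1/2*(-2) = 1)
k(u, M) = 0
U(F, x) = 7 - 7*x (U(F, x) = -7*x + 7 = 7 - 7*x)
(4505 - 2152)*(U(19, -45) - 3680) = (4505 - 2152)*((7 - 7*(-45)) - 3680) = 2353*((7 + 315) - 3680) = 2353*(322 - 3680) = 2353*(-3358) = -7901374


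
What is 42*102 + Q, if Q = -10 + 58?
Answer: 4332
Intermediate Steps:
Q = 48
42*102 + Q = 42*102 + 48 = 4284 + 48 = 4332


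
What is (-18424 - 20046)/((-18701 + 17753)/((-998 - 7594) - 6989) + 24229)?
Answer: -599401070/377512997 ≈ -1.5878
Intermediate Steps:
(-18424 - 20046)/((-18701 + 17753)/((-998 - 7594) - 6989) + 24229) = -38470/(-948/(-8592 - 6989) + 24229) = -38470/(-948/(-15581) + 24229) = -38470/(-948*(-1/15581) + 24229) = -38470/(948/15581 + 24229) = -38470/377512997/15581 = -38470*15581/377512997 = -599401070/377512997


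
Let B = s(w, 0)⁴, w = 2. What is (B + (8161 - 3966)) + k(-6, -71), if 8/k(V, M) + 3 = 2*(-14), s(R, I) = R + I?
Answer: 130533/31 ≈ 4210.7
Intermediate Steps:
s(R, I) = I + R
k(V, M) = -8/31 (k(V, M) = 8/(-3 + 2*(-14)) = 8/(-3 - 28) = 8/(-31) = 8*(-1/31) = -8/31)
B = 16 (B = (0 + 2)⁴ = 2⁴ = 16)
(B + (8161 - 3966)) + k(-6, -71) = (16 + (8161 - 3966)) - 8/31 = (16 + 4195) - 8/31 = 4211 - 8/31 = 130533/31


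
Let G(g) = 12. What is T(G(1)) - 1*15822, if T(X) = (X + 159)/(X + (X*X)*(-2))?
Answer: -1455681/92 ≈ -15823.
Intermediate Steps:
T(X) = (159 + X)/(X - 2*X**2) (T(X) = (159 + X)/(X + X**2*(-2)) = (159 + X)/(X - 2*X**2))
T(G(1)) - 1*15822 = (-159 - 1*12)/(12*(-1 + 2*12)) - 1*15822 = (-159 - 12)/(12*(-1 + 24)) - 15822 = (1/12)*(-171)/23 - 15822 = (1/12)*(1/23)*(-171) - 15822 = -57/92 - 15822 = -1455681/92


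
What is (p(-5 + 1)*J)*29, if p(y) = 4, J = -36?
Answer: -4176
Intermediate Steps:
(p(-5 + 1)*J)*29 = (4*(-36))*29 = -144*29 = -4176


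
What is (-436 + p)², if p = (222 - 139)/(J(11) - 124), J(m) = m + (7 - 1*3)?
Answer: 2266426449/11881 ≈ 1.9076e+5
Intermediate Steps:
J(m) = 4 + m (J(m) = m + (7 - 3) = m + 4 = 4 + m)
p = -83/109 (p = (222 - 139)/((4 + 11) - 124) = 83/(15 - 124) = 83/(-109) = 83*(-1/109) = -83/109 ≈ -0.76147)
(-436 + p)² = (-436 - 83/109)² = (-47607/109)² = 2266426449/11881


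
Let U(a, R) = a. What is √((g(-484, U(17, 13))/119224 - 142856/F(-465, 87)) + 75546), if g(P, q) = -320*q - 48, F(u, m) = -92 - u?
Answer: 36*√36573613522783/794117 ≈ 274.16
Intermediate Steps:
g(P, q) = -48 - 320*q
√((g(-484, U(17, 13))/119224 - 142856/F(-465, 87)) + 75546) = √(((-48 - 320*17)/119224 - 142856/(-92 - 1*(-465))) + 75546) = √(((-48 - 5440)*(1/119224) - 142856/(-92 + 465)) + 75546) = √((-5488*1/119224 - 142856/373) + 75546) = √((-98/2129 - 142856*1/373) + 75546) = √((-98/2129 - 142856/373) + 75546) = √(-304176978/794117 + 75546) = √(59688185904/794117) = 36*√36573613522783/794117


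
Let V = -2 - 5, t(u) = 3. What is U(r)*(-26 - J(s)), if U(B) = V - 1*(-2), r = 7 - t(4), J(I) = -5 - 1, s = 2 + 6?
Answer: 100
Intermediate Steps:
s = 8
V = -7
J(I) = -6
r = 4 (r = 7 - 1*3 = 7 - 3 = 4)
U(B) = -5 (U(B) = -7 - 1*(-2) = -7 + 2 = -5)
U(r)*(-26 - J(s)) = -5*(-26 - 1*(-6)) = -5*(-26 + 6) = -5*(-20) = 100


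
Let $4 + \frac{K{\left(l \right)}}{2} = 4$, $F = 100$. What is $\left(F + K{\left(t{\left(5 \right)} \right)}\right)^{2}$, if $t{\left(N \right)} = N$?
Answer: $10000$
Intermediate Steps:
$K{\left(l \right)} = 0$ ($K{\left(l \right)} = -8 + 2 \cdot 4 = -8 + 8 = 0$)
$\left(F + K{\left(t{\left(5 \right)} \right)}\right)^{2} = \left(100 + 0\right)^{2} = 100^{2} = 10000$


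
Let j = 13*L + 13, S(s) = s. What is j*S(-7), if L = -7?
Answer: 546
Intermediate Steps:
j = -78 (j = 13*(-7) + 13 = -91 + 13 = -78)
j*S(-7) = -78*(-7) = 546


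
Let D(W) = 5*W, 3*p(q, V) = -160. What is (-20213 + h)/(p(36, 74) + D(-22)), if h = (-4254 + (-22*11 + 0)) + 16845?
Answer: 11796/245 ≈ 48.147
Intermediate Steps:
p(q, V) = -160/3 (p(q, V) = (⅓)*(-160) = -160/3)
h = 12349 (h = (-4254 + (-242 + 0)) + 16845 = (-4254 - 242) + 16845 = -4496 + 16845 = 12349)
(-20213 + h)/(p(36, 74) + D(-22)) = (-20213 + 12349)/(-160/3 + 5*(-22)) = -7864/(-160/3 - 110) = -7864/(-490/3) = -7864*(-3/490) = 11796/245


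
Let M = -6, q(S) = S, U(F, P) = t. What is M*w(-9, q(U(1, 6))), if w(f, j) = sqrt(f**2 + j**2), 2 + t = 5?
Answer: -18*sqrt(10) ≈ -56.921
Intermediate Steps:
t = 3 (t = -2 + 5 = 3)
U(F, P) = 3
M*w(-9, q(U(1, 6))) = -6*sqrt((-9)**2 + 3**2) = -6*sqrt(81 + 9) = -18*sqrt(10)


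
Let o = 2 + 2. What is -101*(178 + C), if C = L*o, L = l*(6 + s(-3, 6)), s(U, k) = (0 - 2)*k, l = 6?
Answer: -3434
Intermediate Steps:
s(U, k) = -2*k
o = 4
L = -36 (L = 6*(6 - 2*6) = 6*(6 - 12) = 6*(-6) = -36)
C = -144 (C = -36*4 = -144)
-101*(178 + C) = -101*(178 - 144) = -101*34 = -3434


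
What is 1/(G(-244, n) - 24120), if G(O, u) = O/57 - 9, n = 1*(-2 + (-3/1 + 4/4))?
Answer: -57/1375597 ≈ -4.1437e-5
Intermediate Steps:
n = -4 (n = 1*(-2 + (-3*1 + 4*(¼))) = 1*(-2 + (-3 + 1)) = 1*(-2 - 2) = 1*(-4) = -4)
G(O, u) = -9 + O/57 (G(O, u) = O/57 - 9 = -9 + O/57)
1/(G(-244, n) - 24120) = 1/((-9 + (1/57)*(-244)) - 24120) = 1/((-9 - 244/57) - 24120) = 1/(-757/57 - 24120) = 1/(-1375597/57) = -57/1375597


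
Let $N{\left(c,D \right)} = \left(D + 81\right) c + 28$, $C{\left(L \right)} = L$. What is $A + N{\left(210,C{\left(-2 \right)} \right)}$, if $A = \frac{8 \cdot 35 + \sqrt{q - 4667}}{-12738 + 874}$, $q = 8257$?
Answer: $\frac{24644459}{1483} - \frac{\sqrt{3590}}{11864} \approx 16618.0$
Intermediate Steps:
$N{\left(c,D \right)} = 28 + c \left(81 + D\right)$ ($N{\left(c,D \right)} = \left(81 + D\right) c + 28 = c \left(81 + D\right) + 28 = 28 + c \left(81 + D\right)$)
$A = - \frac{35}{1483} - \frac{\sqrt{3590}}{11864}$ ($A = \frac{8 \cdot 35 + \sqrt{8257 - 4667}}{-12738 + 874} = \frac{280 + \sqrt{3590}}{-11864} = \left(280 + \sqrt{3590}\right) \left(- \frac{1}{11864}\right) = - \frac{35}{1483} - \frac{\sqrt{3590}}{11864} \approx -0.028651$)
$A + N{\left(210,C{\left(-2 \right)} \right)} = \left(- \frac{35}{1483} - \frac{\sqrt{3590}}{11864}\right) + \left(28 + 81 \cdot 210 - 420\right) = \left(- \frac{35}{1483} - \frac{\sqrt{3590}}{11864}\right) + \left(28 + 17010 - 420\right) = \left(- \frac{35}{1483} - \frac{\sqrt{3590}}{11864}\right) + 16618 = \frac{24644459}{1483} - \frac{\sqrt{3590}}{11864}$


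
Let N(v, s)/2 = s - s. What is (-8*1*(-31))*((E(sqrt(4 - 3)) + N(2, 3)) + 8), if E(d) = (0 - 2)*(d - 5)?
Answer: 3968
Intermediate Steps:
E(d) = 10 - 2*d (E(d) = -2*(-5 + d) = 10 - 2*d)
N(v, s) = 0 (N(v, s) = 2*(s - s) = 2*0 = 0)
(-8*1*(-31))*((E(sqrt(4 - 3)) + N(2, 3)) + 8) = (-8*1*(-31))*(((10 - 2*sqrt(4 - 3)) + 0) + 8) = (-8*(-31))*(((10 - 2*sqrt(1)) + 0) + 8) = 248*(((10 - 2*1) + 0) + 8) = 248*(((10 - 2) + 0) + 8) = 248*((8 + 0) + 8) = 248*(8 + 8) = 248*16 = 3968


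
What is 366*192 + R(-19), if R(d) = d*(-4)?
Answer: 70348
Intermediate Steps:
R(d) = -4*d
366*192 + R(-19) = 366*192 - 4*(-19) = 70272 + 76 = 70348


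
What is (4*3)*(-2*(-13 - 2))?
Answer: 360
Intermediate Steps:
(4*3)*(-2*(-13 - 2)) = 12*(-2*(-15)) = 12*30 = 360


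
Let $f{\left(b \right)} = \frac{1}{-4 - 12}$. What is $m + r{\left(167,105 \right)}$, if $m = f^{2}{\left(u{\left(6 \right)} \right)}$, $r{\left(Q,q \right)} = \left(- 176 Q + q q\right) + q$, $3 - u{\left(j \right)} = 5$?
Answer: $- \frac{4675071}{256} \approx -18262.0$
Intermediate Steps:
$u{\left(j \right)} = -2$ ($u{\left(j \right)} = 3 - 5 = -2$)
$f{\left(b \right)} = - \frac{1}{16}$ ($f{\left(b \right)} = \frac{1}{-16} = - \frac{1}{16}$)
$r{\left(Q,q \right)} = q + q^{2} - 176 Q$ ($r{\left(Q,q \right)} = \left(- 176 Q + q^{2}\right) + q = \left(q^{2} - 176 Q\right) + q = q + q^{2} - 176 Q$)
$m = \frac{1}{256}$ ($m = \left(- \frac{1}{16}\right)^{2} = \frac{1}{256} \approx 0.0039063$)
$m + r{\left(167,105 \right)} = \frac{1}{256} + \left(105 + 105^{2} - 29392\right) = \frac{1}{256} + \left(105 + 11025 - 29392\right) = \frac{1}{256} - 18262 = - \frac{4675071}{256}$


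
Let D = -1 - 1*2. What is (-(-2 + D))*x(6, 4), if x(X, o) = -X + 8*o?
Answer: 130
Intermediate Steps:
D = -3 (D = -1 - 2 = -3)
(-(-2 + D))*x(6, 4) = (-(-2 - 3))*(-1*6 + 8*4) = (-1*(-5))*(-6 + 32) = 5*26 = 130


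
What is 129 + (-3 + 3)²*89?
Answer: 129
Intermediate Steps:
129 + (-3 + 3)²*89 = 129 + 0²*89 = 129 + 0*89 = 129 + 0 = 129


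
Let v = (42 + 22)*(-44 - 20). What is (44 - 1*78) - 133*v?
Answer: 544734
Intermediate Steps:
v = -4096 (v = 64*(-64) = -4096)
(44 - 1*78) - 133*v = (44 - 1*78) - 133*(-4096) = (44 - 78) + 544768 = -34 + 544768 = 544734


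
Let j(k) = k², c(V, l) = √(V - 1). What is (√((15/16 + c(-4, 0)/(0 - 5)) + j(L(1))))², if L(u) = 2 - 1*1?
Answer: 31/16 - I*√5/5 ≈ 1.9375 - 0.44721*I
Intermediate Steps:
L(u) = 1 (L(u) = 2 - 1 = 1)
c(V, l) = √(-1 + V)
(√((15/16 + c(-4, 0)/(0 - 5)) + j(L(1))))² = (√((15/16 + √(-1 - 4)/(0 - 5)) + 1²))² = (√((15*(1/16) + √(-5)/(-5)) + 1))² = (√((15/16 + (I*√5)*(-⅕)) + 1))² = (√((15/16 - I*√5/5) + 1))² = (√(31/16 - I*√5/5))² = 31/16 - I*√5/5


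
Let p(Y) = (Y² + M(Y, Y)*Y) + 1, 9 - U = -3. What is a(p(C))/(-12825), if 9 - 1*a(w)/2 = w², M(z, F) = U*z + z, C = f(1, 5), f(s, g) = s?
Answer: 16/475 ≈ 0.033684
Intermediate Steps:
U = 12 (U = 9 - 1*(-3) = 9 + 3 = 12)
C = 1
M(z, F) = 13*z (M(z, F) = 12*z + z = 13*z)
p(Y) = 1 + 14*Y² (p(Y) = (Y² + (13*Y)*Y) + 1 = (Y² + 13*Y²) + 1 = 14*Y² + 1 = 1 + 14*Y²)
a(w) = 18 - 2*w²
a(p(C))/(-12825) = (18 - 2*(1 + 14*1²)²)/(-12825) = (18 - 2*(1 + 14*1)²)*(-1/12825) = (18 - 2*(1 + 14)²)*(-1/12825) = (18 - 2*15²)*(-1/12825) = (18 - 2*225)*(-1/12825) = (18 - 450)*(-1/12825) = -432*(-1/12825) = 16/475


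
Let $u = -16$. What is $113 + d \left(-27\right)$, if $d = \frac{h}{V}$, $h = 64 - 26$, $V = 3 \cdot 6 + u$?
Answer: $-400$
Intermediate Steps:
$V = 2$ ($V = 3 \cdot 6 - 16 = 18 - 16 = 2$)
$h = 38$ ($h = 64 - 26 = 38$)
$d = 19$ ($d = \frac{38}{2} = 38 \cdot \frac{1}{2} = 19$)
$113 + d \left(-27\right) = 113 + 19 \left(-27\right) = 113 - 513 = -400$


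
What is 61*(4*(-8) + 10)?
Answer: -1342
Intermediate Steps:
61*(4*(-8) + 10) = 61*(-32 + 10) = 61*(-22) = -1342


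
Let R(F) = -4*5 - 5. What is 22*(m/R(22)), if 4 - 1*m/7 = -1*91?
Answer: -2926/5 ≈ -585.20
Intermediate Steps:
m = 665 (m = 28 - (-7)*91 = 28 - 7*(-91) = 28 + 637 = 665)
R(F) = -25 (R(F) = -20 - 5 = -25)
22*(m/R(22)) = 22*(665/(-25)) = 22*(665*(-1/25)) = 22*(-133/5) = -2926/5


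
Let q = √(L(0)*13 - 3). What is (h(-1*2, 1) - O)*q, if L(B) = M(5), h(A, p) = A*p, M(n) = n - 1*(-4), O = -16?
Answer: 14*√114 ≈ 149.48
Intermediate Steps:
M(n) = 4 + n (M(n) = n + 4 = 4 + n)
L(B) = 9 (L(B) = 4 + 5 = 9)
q = √114 (q = √(9*13 - 3) = √(117 - 3) = √114 ≈ 10.677)
(h(-1*2, 1) - O)*q = (-1*2*1 - 1*(-16))*√114 = (-2*1 + 16)*√114 = (-2 + 16)*√114 = 14*√114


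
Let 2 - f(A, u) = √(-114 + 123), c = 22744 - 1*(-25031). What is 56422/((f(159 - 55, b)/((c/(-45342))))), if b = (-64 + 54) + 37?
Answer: 449260175/7557 ≈ 59450.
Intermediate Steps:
b = 27 (b = -10 + 37 = 27)
c = 47775 (c = 22744 + 25031 = 47775)
f(A, u) = -1 (f(A, u) = 2 - √(-114 + 123) = 2 - √9 = 2 - 1*3 = 2 - 3 = -1)
56422/((f(159 - 55, b)/((c/(-45342))))) = 56422/((-1/(47775/(-45342)))) = 56422/((-1/(47775*(-1/45342)))) = 56422/((-1/(-15925/15114))) = 56422/((-1*(-15114/15925))) = 56422/(15114/15925) = 56422*(15925/15114) = 449260175/7557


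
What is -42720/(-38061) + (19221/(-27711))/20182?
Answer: 884851887517/788374975686 ≈ 1.1224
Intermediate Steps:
-42720/(-38061) + (19221/(-27711))/20182 = -42720*(-1/38061) + (19221*(-1/27711))*(1/20182) = 14240/12687 - 6407/9237*1/20182 = 14240/12687 - 6407/186421134 = 884851887517/788374975686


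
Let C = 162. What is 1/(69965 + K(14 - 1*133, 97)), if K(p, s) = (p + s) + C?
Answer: 1/70105 ≈ 1.4264e-5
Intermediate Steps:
K(p, s) = 162 + p + s (K(p, s) = (p + s) + 162 = 162 + p + s)
1/(69965 + K(14 - 1*133, 97)) = 1/(69965 + (162 + (14 - 1*133) + 97)) = 1/(69965 + (162 + (14 - 133) + 97)) = 1/(69965 + (162 - 119 + 97)) = 1/(69965 + 140) = 1/70105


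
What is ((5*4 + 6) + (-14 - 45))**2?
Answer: 1089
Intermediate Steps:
((5*4 + 6) + (-14 - 45))**2 = ((20 + 6) - 59)**2 = (26 - 59)**2 = (-33)**2 = 1089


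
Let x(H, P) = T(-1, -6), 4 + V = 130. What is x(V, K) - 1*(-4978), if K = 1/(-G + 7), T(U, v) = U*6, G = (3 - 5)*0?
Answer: 4972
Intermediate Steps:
V = 126 (V = -4 + 130 = 126)
G = 0 (G = -2*0 = 0)
T(U, v) = 6*U
K = 1/7 (K = 1/(-1*0 + 7) = 1/(0 + 7) = 1/7 ≈ 0.14286)
x(H, P) = -6 (x(H, P) = 6*(-1) = -6)
x(V, K) - 1*(-4978) = -6 - 1*(-4978) = -6 + 4978 = 4972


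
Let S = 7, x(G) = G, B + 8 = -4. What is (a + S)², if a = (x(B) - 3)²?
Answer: 53824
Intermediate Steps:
B = -12 (B = -8 - 4 = -12)
a = 225 (a = (-12 - 3)² = (-15)² = 225)
(a + S)² = (225 + 7)² = 232² = 53824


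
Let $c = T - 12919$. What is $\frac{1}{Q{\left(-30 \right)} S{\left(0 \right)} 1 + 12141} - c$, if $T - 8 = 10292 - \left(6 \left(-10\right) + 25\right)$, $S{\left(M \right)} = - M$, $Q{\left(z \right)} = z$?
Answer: $\frac{31372345}{12141} \approx 2584.0$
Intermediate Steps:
$T = 10335$ ($T = 8 + \left(10292 - \left(6 \left(-10\right) + 25\right)\right) = 8 + \left(10292 - \left(-60 + 25\right)\right) = 8 + \left(10292 - -35\right) = 8 + \left(10292 + 35\right) = 8 + 10327 = 10335$)
$c = -2584$ ($c = 10335 - 12919 = -2584$)
$\frac{1}{Q{\left(-30 \right)} S{\left(0 \right)} 1 + 12141} - c = \frac{1}{- 30 \left(-1\right) 0 \cdot 1 + 12141} - -2584 = \frac{1}{- 30 \cdot 0 \cdot 1 + 12141} + 2584 = \frac{1}{\left(-30\right) 0 + 12141} + 2584 = \frac{1}{0 + 12141} + 2584 = \frac{1}{12141} + 2584 = \frac{31372345}{12141}$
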